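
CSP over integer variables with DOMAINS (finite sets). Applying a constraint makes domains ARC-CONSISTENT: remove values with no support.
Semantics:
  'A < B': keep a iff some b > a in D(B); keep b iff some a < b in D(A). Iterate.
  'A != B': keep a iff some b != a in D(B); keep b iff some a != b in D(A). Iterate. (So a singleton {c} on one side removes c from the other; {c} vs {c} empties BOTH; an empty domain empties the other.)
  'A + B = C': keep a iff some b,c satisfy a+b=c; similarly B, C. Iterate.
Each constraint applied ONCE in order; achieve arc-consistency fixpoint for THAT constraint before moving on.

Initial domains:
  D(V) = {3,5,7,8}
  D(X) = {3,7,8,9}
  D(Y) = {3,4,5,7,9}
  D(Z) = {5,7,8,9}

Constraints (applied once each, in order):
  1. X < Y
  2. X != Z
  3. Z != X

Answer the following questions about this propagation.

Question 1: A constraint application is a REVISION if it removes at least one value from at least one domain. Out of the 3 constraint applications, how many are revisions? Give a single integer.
Answer: 1

Derivation:
Constraint 1 (X < Y) on D(X)={3,7,8,9} D(Y)={3,4,5,7,9}: X {3,7,8,9}->{3,7,8}; Y {3,4,5,7,9}->{4,5,7,9} => REVISION
Constraint 2 (X != Z) on D(X)={3,7,8} D(Z)={5,7,8,9}: no change => not a revision
Constraint 3 (Z != X) on D(Z)={5,7,8,9} D(X)={3,7,8}: no change => not a revision
Total revisions = 1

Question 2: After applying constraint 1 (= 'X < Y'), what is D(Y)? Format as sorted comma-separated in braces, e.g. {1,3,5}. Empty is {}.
Answer: {4,5,7,9}

Derivation:
Constraint 1 (X < Y) on D(X)={3,7,8,9} D(Y)={3,4,5,7,9}: X {3,7,8,9}->{3,7,8}; Y {3,4,5,7,9}->{4,5,7,9}
So after constraint 1: D(Y) = {4,5,7,9}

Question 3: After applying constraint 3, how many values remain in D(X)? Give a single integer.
Constraint 1 (X < Y) on D(X)={3,7,8,9} D(Y)={3,4,5,7,9}: X {3,7,8,9}->{3,7,8}; Y {3,4,5,7,9}->{4,5,7,9}
Constraint 2 (X != Z) on D(X)={3,7,8} D(Z)={5,7,8,9}: no change
Constraint 3 (Z != X) on D(Z)={5,7,8,9} D(X)={3,7,8}: no change
So after constraint 3: D(X)={3,7,8}, size = 3

Answer: 3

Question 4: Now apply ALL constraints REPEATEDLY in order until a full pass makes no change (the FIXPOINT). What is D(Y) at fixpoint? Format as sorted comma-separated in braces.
pass 0 (initial): D(Y)={3,4,5,7,9}
pass 1: X {3,7,8,9}->{3,7,8}; Y {3,4,5,7,9}->{4,5,7,9}
pass 2: no change
Fixpoint after 2 passes: D(Y) = {4,5,7,9}

Answer: {4,5,7,9}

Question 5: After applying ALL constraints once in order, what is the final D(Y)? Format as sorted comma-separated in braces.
Constraint 1 (X < Y) on D(X)={3,7,8,9} D(Y)={3,4,5,7,9}: X {3,7,8,9}->{3,7,8}; Y {3,4,5,7,9}->{4,5,7,9}
Constraint 2 (X != Z) on D(X)={3,7,8} D(Z)={5,7,8,9}: no change
Constraint 3 (Z != X) on D(Z)={5,7,8,9} D(X)={3,7,8}: no change
So after all 3 constraints: D(Y) = {4,5,7,9}

Answer: {4,5,7,9}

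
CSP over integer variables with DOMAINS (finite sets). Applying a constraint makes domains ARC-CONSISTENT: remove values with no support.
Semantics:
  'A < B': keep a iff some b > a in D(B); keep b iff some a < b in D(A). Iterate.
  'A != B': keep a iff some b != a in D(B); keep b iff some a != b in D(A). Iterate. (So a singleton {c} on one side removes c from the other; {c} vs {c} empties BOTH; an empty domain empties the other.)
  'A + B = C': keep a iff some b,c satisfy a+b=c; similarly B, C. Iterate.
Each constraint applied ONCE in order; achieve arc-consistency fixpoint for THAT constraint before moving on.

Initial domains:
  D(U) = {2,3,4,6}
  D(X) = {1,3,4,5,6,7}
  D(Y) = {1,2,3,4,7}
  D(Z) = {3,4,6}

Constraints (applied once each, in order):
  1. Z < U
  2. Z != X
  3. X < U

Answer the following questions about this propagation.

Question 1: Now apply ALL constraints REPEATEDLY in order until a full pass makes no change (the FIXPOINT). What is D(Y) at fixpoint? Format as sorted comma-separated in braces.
Answer: {1,2,3,4,7}

Derivation:
pass 0 (initial): D(Y)={1,2,3,4,7}
pass 1: U {2,3,4,6}->{4,6}; X {1,3,4,5,6,7}->{1,3,4,5}; Z {3,4,6}->{3,4}
pass 2: no change
Fixpoint after 2 passes: D(Y) = {1,2,3,4,7}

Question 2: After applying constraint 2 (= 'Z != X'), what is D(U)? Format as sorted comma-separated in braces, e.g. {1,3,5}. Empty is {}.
Answer: {4,6}

Derivation:
Constraint 1 (Z < U) on D(Z)={3,4,6} D(U)={2,3,4,6}: Z {3,4,6}->{3,4}; U {2,3,4,6}->{4,6}
Constraint 2 (Z != X) on D(Z)={3,4} D(X)={1,3,4,5,6,7}: no change
So after constraint 2: D(U) = {4,6}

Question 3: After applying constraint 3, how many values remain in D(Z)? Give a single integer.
Constraint 1 (Z < U) on D(Z)={3,4,6} D(U)={2,3,4,6}: Z {3,4,6}->{3,4}; U {2,3,4,6}->{4,6}
Constraint 2 (Z != X) on D(Z)={3,4} D(X)={1,3,4,5,6,7}: no change
Constraint 3 (X < U) on D(X)={1,3,4,5,6,7} D(U)={4,6}: X {1,3,4,5,6,7}->{1,3,4,5}
So after constraint 3: D(Z)={3,4}, size = 2

Answer: 2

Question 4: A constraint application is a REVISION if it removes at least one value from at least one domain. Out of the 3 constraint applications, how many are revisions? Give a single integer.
Answer: 2

Derivation:
Constraint 1 (Z < U) on D(Z)={3,4,6} D(U)={2,3,4,6}: Z {3,4,6}->{3,4}; U {2,3,4,6}->{4,6} => REVISION
Constraint 2 (Z != X) on D(Z)={3,4} D(X)={1,3,4,5,6,7}: no change => not a revision
Constraint 3 (X < U) on D(X)={1,3,4,5,6,7} D(U)={4,6}: X {1,3,4,5,6,7}->{1,3,4,5} => REVISION
Total revisions = 2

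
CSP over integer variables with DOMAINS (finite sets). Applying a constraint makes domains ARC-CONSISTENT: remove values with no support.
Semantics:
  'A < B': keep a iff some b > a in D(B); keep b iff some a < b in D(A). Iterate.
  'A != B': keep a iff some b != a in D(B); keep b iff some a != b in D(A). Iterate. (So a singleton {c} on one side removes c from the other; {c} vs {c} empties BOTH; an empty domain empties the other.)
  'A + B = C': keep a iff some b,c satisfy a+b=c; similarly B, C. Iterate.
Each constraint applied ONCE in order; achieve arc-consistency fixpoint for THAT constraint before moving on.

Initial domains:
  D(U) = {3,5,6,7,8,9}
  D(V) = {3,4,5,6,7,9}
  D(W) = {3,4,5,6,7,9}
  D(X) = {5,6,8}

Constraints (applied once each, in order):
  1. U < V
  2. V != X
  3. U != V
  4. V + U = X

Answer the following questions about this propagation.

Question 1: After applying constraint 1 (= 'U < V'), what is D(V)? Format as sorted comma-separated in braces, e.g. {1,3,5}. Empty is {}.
Constraint 1 (U < V) on D(U)={3,5,6,7,8,9} D(V)={3,4,5,6,7,9}: U {3,5,6,7,8,9}->{3,5,6,7,8}; V {3,4,5,6,7,9}->{4,5,6,7,9}
So after constraint 1: D(V) = {4,5,6,7,9}

Answer: {4,5,6,7,9}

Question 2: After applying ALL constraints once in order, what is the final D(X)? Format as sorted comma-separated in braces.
Constraint 1 (U < V) on D(U)={3,5,6,7,8,9} D(V)={3,4,5,6,7,9}: U {3,5,6,7,8,9}->{3,5,6,7,8}; V {3,4,5,6,7,9}->{4,5,6,7,9}
Constraint 2 (V != X) on D(V)={4,5,6,7,9} D(X)={5,6,8}: no change
Constraint 3 (U != V) on D(U)={3,5,6,7,8} D(V)={4,5,6,7,9}: no change
Constraint 4 (V + U = X) on D(V)={4,5,6,7,9} D(U)={3,5,6,7,8} D(X)={5,6,8}: V {4,5,6,7,9}->{5}; U {3,5,6,7,8}->{3}; X {5,6,8}->{8}
So after all 4 constraints: D(X) = {8}

Answer: {8}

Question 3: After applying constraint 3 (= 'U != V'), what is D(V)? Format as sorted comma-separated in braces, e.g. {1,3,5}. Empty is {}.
Constraint 1 (U < V) on D(U)={3,5,6,7,8,9} D(V)={3,4,5,6,7,9}: U {3,5,6,7,8,9}->{3,5,6,7,8}; V {3,4,5,6,7,9}->{4,5,6,7,9}
Constraint 2 (V != X) on D(V)={4,5,6,7,9} D(X)={5,6,8}: no change
Constraint 3 (U != V) on D(U)={3,5,6,7,8} D(V)={4,5,6,7,9}: no change
So after constraint 3: D(V) = {4,5,6,7,9}

Answer: {4,5,6,7,9}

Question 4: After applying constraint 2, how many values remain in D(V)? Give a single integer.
Answer: 5

Derivation:
Constraint 1 (U < V) on D(U)={3,5,6,7,8,9} D(V)={3,4,5,6,7,9}: U {3,5,6,7,8,9}->{3,5,6,7,8}; V {3,4,5,6,7,9}->{4,5,6,7,9}
Constraint 2 (V != X) on D(V)={4,5,6,7,9} D(X)={5,6,8}: no change
So after constraint 2: D(V)={4,5,6,7,9}, size = 5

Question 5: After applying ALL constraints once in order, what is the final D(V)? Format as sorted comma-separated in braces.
Answer: {5}

Derivation:
Constraint 1 (U < V) on D(U)={3,5,6,7,8,9} D(V)={3,4,5,6,7,9}: U {3,5,6,7,8,9}->{3,5,6,7,8}; V {3,4,5,6,7,9}->{4,5,6,7,9}
Constraint 2 (V != X) on D(V)={4,5,6,7,9} D(X)={5,6,8}: no change
Constraint 3 (U != V) on D(U)={3,5,6,7,8} D(V)={4,5,6,7,9}: no change
Constraint 4 (V + U = X) on D(V)={4,5,6,7,9} D(U)={3,5,6,7,8} D(X)={5,6,8}: V {4,5,6,7,9}->{5}; U {3,5,6,7,8}->{3}; X {5,6,8}->{8}
So after all 4 constraints: D(V) = {5}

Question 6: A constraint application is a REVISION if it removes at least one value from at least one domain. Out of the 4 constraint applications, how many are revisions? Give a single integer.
Constraint 1 (U < V) on D(U)={3,5,6,7,8,9} D(V)={3,4,5,6,7,9}: U {3,5,6,7,8,9}->{3,5,6,7,8}; V {3,4,5,6,7,9}->{4,5,6,7,9} => REVISION
Constraint 2 (V != X) on D(V)={4,5,6,7,9} D(X)={5,6,8}: no change => not a revision
Constraint 3 (U != V) on D(U)={3,5,6,7,8} D(V)={4,5,6,7,9}: no change => not a revision
Constraint 4 (V + U = X) on D(V)={4,5,6,7,9} D(U)={3,5,6,7,8} D(X)={5,6,8}: V {4,5,6,7,9}->{5}; U {3,5,6,7,8}->{3}; X {5,6,8}->{8} => REVISION
Total revisions = 2

Answer: 2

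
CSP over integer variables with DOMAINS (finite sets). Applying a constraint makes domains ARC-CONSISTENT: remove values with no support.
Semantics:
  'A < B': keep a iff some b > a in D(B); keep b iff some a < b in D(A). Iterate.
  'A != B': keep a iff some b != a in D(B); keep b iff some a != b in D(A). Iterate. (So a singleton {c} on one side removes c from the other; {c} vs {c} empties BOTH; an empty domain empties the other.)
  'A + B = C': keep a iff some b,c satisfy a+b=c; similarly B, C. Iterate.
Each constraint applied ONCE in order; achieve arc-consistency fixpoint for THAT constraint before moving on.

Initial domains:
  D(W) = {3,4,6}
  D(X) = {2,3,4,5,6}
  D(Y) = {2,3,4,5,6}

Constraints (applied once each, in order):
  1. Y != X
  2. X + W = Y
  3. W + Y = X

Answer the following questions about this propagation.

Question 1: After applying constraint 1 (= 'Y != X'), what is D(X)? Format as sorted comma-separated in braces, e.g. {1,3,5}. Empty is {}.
Answer: {2,3,4,5,6}

Derivation:
Constraint 1 (Y != X) on D(Y)={2,3,4,5,6} D(X)={2,3,4,5,6}: no change
So after constraint 1: D(X) = {2,3,4,5,6}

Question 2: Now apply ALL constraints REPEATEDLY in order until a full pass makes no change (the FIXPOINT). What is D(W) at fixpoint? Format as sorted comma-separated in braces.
pass 0 (initial): D(W)={3,4,6}
pass 1: W {3,4,6}->{}; X {2,3,4,5,6}->{}; Y {2,3,4,5,6}->{}
pass 2: no change
Fixpoint after 2 passes: D(W) = {}

Answer: {}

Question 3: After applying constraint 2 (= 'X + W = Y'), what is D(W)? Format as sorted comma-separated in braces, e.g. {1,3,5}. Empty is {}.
Constraint 1 (Y != X) on D(Y)={2,3,4,5,6} D(X)={2,3,4,5,6}: no change
Constraint 2 (X + W = Y) on D(X)={2,3,4,5,6} D(W)={3,4,6} D(Y)={2,3,4,5,6}: X {2,3,4,5,6}->{2,3}; W {3,4,6}->{3,4}; Y {2,3,4,5,6}->{5,6}
So after constraint 2: D(W) = {3,4}

Answer: {3,4}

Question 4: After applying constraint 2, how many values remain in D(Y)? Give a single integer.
Constraint 1 (Y != X) on D(Y)={2,3,4,5,6} D(X)={2,3,4,5,6}: no change
Constraint 2 (X + W = Y) on D(X)={2,3,4,5,6} D(W)={3,4,6} D(Y)={2,3,4,5,6}: X {2,3,4,5,6}->{2,3}; W {3,4,6}->{3,4}; Y {2,3,4,5,6}->{5,6}
So after constraint 2: D(Y)={5,6}, size = 2

Answer: 2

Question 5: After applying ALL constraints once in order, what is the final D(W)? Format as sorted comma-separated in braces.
Answer: {}

Derivation:
Constraint 1 (Y != X) on D(Y)={2,3,4,5,6} D(X)={2,3,4,5,6}: no change
Constraint 2 (X + W = Y) on D(X)={2,3,4,5,6} D(W)={3,4,6} D(Y)={2,3,4,5,6}: X {2,3,4,5,6}->{2,3}; W {3,4,6}->{3,4}; Y {2,3,4,5,6}->{5,6}
Constraint 3 (W + Y = X) on D(W)={3,4} D(Y)={5,6} D(X)={2,3}: W {3,4}->{}; Y {5,6}->{}; X {2,3}->{}
So after all 3 constraints: D(W) = {}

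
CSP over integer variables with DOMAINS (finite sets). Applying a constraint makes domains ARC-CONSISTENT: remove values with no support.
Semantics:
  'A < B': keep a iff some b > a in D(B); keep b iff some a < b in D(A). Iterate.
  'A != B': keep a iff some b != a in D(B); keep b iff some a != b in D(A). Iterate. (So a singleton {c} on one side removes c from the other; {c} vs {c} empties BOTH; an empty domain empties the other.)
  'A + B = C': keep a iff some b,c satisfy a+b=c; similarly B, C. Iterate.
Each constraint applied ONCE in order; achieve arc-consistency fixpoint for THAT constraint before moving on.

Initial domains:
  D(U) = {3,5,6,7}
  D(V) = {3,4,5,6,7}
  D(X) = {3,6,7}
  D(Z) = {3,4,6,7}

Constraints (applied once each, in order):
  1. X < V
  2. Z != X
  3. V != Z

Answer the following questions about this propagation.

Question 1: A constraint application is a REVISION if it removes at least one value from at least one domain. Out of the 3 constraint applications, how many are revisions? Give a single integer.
Constraint 1 (X < V) on D(X)={3,6,7} D(V)={3,4,5,6,7}: X {3,6,7}->{3,6}; V {3,4,5,6,7}->{4,5,6,7} => REVISION
Constraint 2 (Z != X) on D(Z)={3,4,6,7} D(X)={3,6}: no change => not a revision
Constraint 3 (V != Z) on D(V)={4,5,6,7} D(Z)={3,4,6,7}: no change => not a revision
Total revisions = 1

Answer: 1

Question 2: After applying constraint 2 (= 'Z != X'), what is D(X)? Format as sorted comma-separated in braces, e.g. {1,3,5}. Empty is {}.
Answer: {3,6}

Derivation:
Constraint 1 (X < V) on D(X)={3,6,7} D(V)={3,4,5,6,7}: X {3,6,7}->{3,6}; V {3,4,5,6,7}->{4,5,6,7}
Constraint 2 (Z != X) on D(Z)={3,4,6,7} D(X)={3,6}: no change
So after constraint 2: D(X) = {3,6}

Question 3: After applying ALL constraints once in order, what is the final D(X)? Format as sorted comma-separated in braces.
Answer: {3,6}

Derivation:
Constraint 1 (X < V) on D(X)={3,6,7} D(V)={3,4,5,6,7}: X {3,6,7}->{3,6}; V {3,4,5,6,7}->{4,5,6,7}
Constraint 2 (Z != X) on D(Z)={3,4,6,7} D(X)={3,6}: no change
Constraint 3 (V != Z) on D(V)={4,5,6,7} D(Z)={3,4,6,7}: no change
So after all 3 constraints: D(X) = {3,6}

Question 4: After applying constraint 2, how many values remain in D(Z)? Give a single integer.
Answer: 4

Derivation:
Constraint 1 (X < V) on D(X)={3,6,7} D(V)={3,4,5,6,7}: X {3,6,7}->{3,6}; V {3,4,5,6,7}->{4,5,6,7}
Constraint 2 (Z != X) on D(Z)={3,4,6,7} D(X)={3,6}: no change
So after constraint 2: D(Z)={3,4,6,7}, size = 4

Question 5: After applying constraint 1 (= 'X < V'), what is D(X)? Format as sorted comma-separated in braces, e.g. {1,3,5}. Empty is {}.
Answer: {3,6}

Derivation:
Constraint 1 (X < V) on D(X)={3,6,7} D(V)={3,4,5,6,7}: X {3,6,7}->{3,6}; V {3,4,5,6,7}->{4,5,6,7}
So after constraint 1: D(X) = {3,6}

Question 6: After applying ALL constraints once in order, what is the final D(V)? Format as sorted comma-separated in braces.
Constraint 1 (X < V) on D(X)={3,6,7} D(V)={3,4,5,6,7}: X {3,6,7}->{3,6}; V {3,4,5,6,7}->{4,5,6,7}
Constraint 2 (Z != X) on D(Z)={3,4,6,7} D(X)={3,6}: no change
Constraint 3 (V != Z) on D(V)={4,5,6,7} D(Z)={3,4,6,7}: no change
So after all 3 constraints: D(V) = {4,5,6,7}

Answer: {4,5,6,7}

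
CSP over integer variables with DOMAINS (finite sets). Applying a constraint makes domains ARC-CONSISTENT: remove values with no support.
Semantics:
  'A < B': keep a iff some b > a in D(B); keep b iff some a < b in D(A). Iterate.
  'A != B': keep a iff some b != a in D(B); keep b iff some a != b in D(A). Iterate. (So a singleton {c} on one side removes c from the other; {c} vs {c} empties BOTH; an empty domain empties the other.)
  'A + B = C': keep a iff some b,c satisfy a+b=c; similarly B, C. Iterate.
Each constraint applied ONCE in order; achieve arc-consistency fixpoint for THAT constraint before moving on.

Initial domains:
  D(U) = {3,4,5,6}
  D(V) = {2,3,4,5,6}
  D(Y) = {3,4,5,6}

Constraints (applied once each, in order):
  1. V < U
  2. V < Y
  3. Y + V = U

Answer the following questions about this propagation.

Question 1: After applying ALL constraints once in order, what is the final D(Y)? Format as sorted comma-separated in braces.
Answer: {3,4}

Derivation:
Constraint 1 (V < U) on D(V)={2,3,4,5,6} D(U)={3,4,5,6}: V {2,3,4,5,6}->{2,3,4,5}
Constraint 2 (V < Y) on D(V)={2,3,4,5} D(Y)={3,4,5,6}: no change
Constraint 3 (Y + V = U) on D(Y)={3,4,5,6} D(V)={2,3,4,5} D(U)={3,4,5,6}: Y {3,4,5,6}->{3,4}; V {2,3,4,5}->{2,3}; U {3,4,5,6}->{5,6}
So after all 3 constraints: D(Y) = {3,4}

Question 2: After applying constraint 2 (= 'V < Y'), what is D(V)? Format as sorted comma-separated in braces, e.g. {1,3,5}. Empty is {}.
Answer: {2,3,4,5}

Derivation:
Constraint 1 (V < U) on D(V)={2,3,4,5,6} D(U)={3,4,5,6}: V {2,3,4,5,6}->{2,3,4,5}
Constraint 2 (V < Y) on D(V)={2,3,4,5} D(Y)={3,4,5,6}: no change
So after constraint 2: D(V) = {2,3,4,5}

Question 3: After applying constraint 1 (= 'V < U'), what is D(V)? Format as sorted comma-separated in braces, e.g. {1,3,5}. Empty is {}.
Answer: {2,3,4,5}

Derivation:
Constraint 1 (V < U) on D(V)={2,3,4,5,6} D(U)={3,4,5,6}: V {2,3,4,5,6}->{2,3,4,5}
So after constraint 1: D(V) = {2,3,4,5}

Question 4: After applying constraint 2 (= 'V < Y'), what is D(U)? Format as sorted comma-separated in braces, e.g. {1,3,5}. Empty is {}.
Answer: {3,4,5,6}

Derivation:
Constraint 1 (V < U) on D(V)={2,3,4,5,6} D(U)={3,4,5,6}: V {2,3,4,5,6}->{2,3,4,5}
Constraint 2 (V < Y) on D(V)={2,3,4,5} D(Y)={3,4,5,6}: no change
So after constraint 2: D(U) = {3,4,5,6}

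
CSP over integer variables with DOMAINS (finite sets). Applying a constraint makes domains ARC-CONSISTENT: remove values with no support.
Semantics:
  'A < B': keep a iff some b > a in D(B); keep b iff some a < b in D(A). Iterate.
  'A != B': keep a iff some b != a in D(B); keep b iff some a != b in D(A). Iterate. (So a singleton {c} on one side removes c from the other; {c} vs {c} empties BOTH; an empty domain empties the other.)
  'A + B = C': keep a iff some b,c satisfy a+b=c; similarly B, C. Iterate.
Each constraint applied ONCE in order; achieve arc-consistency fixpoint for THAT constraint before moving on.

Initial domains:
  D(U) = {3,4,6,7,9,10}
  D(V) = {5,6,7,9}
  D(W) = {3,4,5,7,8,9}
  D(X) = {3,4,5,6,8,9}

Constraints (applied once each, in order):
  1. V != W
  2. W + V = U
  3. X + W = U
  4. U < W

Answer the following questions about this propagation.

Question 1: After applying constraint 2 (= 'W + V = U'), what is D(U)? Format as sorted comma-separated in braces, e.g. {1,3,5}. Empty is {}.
Answer: {9,10}

Derivation:
Constraint 1 (V != W) on D(V)={5,6,7,9} D(W)={3,4,5,7,8,9}: no change
Constraint 2 (W + V = U) on D(W)={3,4,5,7,8,9} D(V)={5,6,7,9} D(U)={3,4,6,7,9,10}: W {3,4,5,7,8,9}->{3,4,5}; V {5,6,7,9}->{5,6,7}; U {3,4,6,7,9,10}->{9,10}
So after constraint 2: D(U) = {9,10}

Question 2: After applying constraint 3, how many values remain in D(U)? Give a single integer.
Answer: 2

Derivation:
Constraint 1 (V != W) on D(V)={5,6,7,9} D(W)={3,4,5,7,8,9}: no change
Constraint 2 (W + V = U) on D(W)={3,4,5,7,8,9} D(V)={5,6,7,9} D(U)={3,4,6,7,9,10}: W {3,4,5,7,8,9}->{3,4,5}; V {5,6,7,9}->{5,6,7}; U {3,4,6,7,9,10}->{9,10}
Constraint 3 (X + W = U) on D(X)={3,4,5,6,8,9} D(W)={3,4,5} D(U)={9,10}: X {3,4,5,6,8,9}->{4,5,6}
So after constraint 3: D(U)={9,10}, size = 2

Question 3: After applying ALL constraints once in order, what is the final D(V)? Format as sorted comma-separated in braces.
Constraint 1 (V != W) on D(V)={5,6,7,9} D(W)={3,4,5,7,8,9}: no change
Constraint 2 (W + V = U) on D(W)={3,4,5,7,8,9} D(V)={5,6,7,9} D(U)={3,4,6,7,9,10}: W {3,4,5,7,8,9}->{3,4,5}; V {5,6,7,9}->{5,6,7}; U {3,4,6,7,9,10}->{9,10}
Constraint 3 (X + W = U) on D(X)={3,4,5,6,8,9} D(W)={3,4,5} D(U)={9,10}: X {3,4,5,6,8,9}->{4,5,6}
Constraint 4 (U < W) on D(U)={9,10} D(W)={3,4,5}: U {9,10}->{}; W {3,4,5}->{}
So after all 4 constraints: D(V) = {5,6,7}

Answer: {5,6,7}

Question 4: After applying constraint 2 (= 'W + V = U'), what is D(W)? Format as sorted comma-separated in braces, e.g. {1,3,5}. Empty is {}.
Constraint 1 (V != W) on D(V)={5,6,7,9} D(W)={3,4,5,7,8,9}: no change
Constraint 2 (W + V = U) on D(W)={3,4,5,7,8,9} D(V)={5,6,7,9} D(U)={3,4,6,7,9,10}: W {3,4,5,7,8,9}->{3,4,5}; V {5,6,7,9}->{5,6,7}; U {3,4,6,7,9,10}->{9,10}
So after constraint 2: D(W) = {3,4,5}

Answer: {3,4,5}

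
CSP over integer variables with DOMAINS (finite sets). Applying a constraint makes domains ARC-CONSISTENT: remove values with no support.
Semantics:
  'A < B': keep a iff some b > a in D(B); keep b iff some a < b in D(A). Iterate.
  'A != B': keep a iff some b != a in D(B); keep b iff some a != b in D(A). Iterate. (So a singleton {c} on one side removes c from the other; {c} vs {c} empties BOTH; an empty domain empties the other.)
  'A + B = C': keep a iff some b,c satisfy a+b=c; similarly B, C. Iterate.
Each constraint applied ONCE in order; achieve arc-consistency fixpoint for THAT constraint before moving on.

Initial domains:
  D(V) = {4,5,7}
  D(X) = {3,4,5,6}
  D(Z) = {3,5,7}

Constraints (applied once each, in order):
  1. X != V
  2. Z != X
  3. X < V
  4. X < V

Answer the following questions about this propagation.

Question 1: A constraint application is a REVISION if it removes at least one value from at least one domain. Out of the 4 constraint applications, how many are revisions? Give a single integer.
Constraint 1 (X != V) on D(X)={3,4,5,6} D(V)={4,5,7}: no change => not a revision
Constraint 2 (Z != X) on D(Z)={3,5,7} D(X)={3,4,5,6}: no change => not a revision
Constraint 3 (X < V) on D(X)={3,4,5,6} D(V)={4,5,7}: no change => not a revision
Constraint 4 (X < V) on D(X)={3,4,5,6} D(V)={4,5,7}: no change => not a revision
Total revisions = 0

Answer: 0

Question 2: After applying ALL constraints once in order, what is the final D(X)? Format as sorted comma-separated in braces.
Answer: {3,4,5,6}

Derivation:
Constraint 1 (X != V) on D(X)={3,4,5,6} D(V)={4,5,7}: no change
Constraint 2 (Z != X) on D(Z)={3,5,7} D(X)={3,4,5,6}: no change
Constraint 3 (X < V) on D(X)={3,4,5,6} D(V)={4,5,7}: no change
Constraint 4 (X < V) on D(X)={3,4,5,6} D(V)={4,5,7}: no change
So after all 4 constraints: D(X) = {3,4,5,6}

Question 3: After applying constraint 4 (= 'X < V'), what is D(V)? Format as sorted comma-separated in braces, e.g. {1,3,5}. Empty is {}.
Constraint 1 (X != V) on D(X)={3,4,5,6} D(V)={4,5,7}: no change
Constraint 2 (Z != X) on D(Z)={3,5,7} D(X)={3,4,5,6}: no change
Constraint 3 (X < V) on D(X)={3,4,5,6} D(V)={4,5,7}: no change
Constraint 4 (X < V) on D(X)={3,4,5,6} D(V)={4,5,7}: no change
So after constraint 4: D(V) = {4,5,7}

Answer: {4,5,7}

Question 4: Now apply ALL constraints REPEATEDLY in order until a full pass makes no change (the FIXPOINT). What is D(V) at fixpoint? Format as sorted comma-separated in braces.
Answer: {4,5,7}

Derivation:
pass 0 (initial): D(V)={4,5,7}
pass 1: no change
Fixpoint after 1 passes: D(V) = {4,5,7}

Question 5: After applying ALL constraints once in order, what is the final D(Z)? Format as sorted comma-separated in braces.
Answer: {3,5,7}

Derivation:
Constraint 1 (X != V) on D(X)={3,4,5,6} D(V)={4,5,7}: no change
Constraint 2 (Z != X) on D(Z)={3,5,7} D(X)={3,4,5,6}: no change
Constraint 3 (X < V) on D(X)={3,4,5,6} D(V)={4,5,7}: no change
Constraint 4 (X < V) on D(X)={3,4,5,6} D(V)={4,5,7}: no change
So after all 4 constraints: D(Z) = {3,5,7}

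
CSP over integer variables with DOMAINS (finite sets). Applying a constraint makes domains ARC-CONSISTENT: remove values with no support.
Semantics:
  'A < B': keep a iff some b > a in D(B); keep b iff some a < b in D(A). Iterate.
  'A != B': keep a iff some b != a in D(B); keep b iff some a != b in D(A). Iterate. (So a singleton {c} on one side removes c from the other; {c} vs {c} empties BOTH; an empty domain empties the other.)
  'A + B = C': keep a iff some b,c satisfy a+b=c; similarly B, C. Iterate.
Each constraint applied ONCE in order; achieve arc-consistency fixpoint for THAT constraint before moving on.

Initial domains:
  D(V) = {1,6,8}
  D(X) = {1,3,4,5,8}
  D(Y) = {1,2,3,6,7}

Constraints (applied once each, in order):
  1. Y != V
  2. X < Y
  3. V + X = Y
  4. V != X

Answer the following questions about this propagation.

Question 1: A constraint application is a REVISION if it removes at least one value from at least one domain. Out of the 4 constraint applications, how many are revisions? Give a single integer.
Constraint 1 (Y != V) on D(Y)={1,2,3,6,7} D(V)={1,6,8}: no change => not a revision
Constraint 2 (X < Y) on D(X)={1,3,4,5,8} D(Y)={1,2,3,6,7}: X {1,3,4,5,8}->{1,3,4,5}; Y {1,2,3,6,7}->{2,3,6,7} => REVISION
Constraint 3 (V + X = Y) on D(V)={1,6,8} D(X)={1,3,4,5} D(Y)={2,3,6,7}: V {1,6,8}->{1,6}; X {1,3,4,5}->{1,5}; Y {2,3,6,7}->{2,6,7} => REVISION
Constraint 4 (V != X) on D(V)={1,6} D(X)={1,5}: no change => not a revision
Total revisions = 2

Answer: 2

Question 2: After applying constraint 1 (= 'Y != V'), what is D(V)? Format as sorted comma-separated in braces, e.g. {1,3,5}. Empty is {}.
Answer: {1,6,8}

Derivation:
Constraint 1 (Y != V) on D(Y)={1,2,3,6,7} D(V)={1,6,8}: no change
So after constraint 1: D(V) = {1,6,8}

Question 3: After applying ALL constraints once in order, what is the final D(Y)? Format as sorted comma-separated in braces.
Answer: {2,6,7}

Derivation:
Constraint 1 (Y != V) on D(Y)={1,2,3,6,7} D(V)={1,6,8}: no change
Constraint 2 (X < Y) on D(X)={1,3,4,5,8} D(Y)={1,2,3,6,7}: X {1,3,4,5,8}->{1,3,4,5}; Y {1,2,3,6,7}->{2,3,6,7}
Constraint 3 (V + X = Y) on D(V)={1,6,8} D(X)={1,3,4,5} D(Y)={2,3,6,7}: V {1,6,8}->{1,6}; X {1,3,4,5}->{1,5}; Y {2,3,6,7}->{2,6,7}
Constraint 4 (V != X) on D(V)={1,6} D(X)={1,5}: no change
So after all 4 constraints: D(Y) = {2,6,7}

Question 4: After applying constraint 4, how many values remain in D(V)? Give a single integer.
Answer: 2

Derivation:
Constraint 1 (Y != V) on D(Y)={1,2,3,6,7} D(V)={1,6,8}: no change
Constraint 2 (X < Y) on D(X)={1,3,4,5,8} D(Y)={1,2,3,6,7}: X {1,3,4,5,8}->{1,3,4,5}; Y {1,2,3,6,7}->{2,3,6,7}
Constraint 3 (V + X = Y) on D(V)={1,6,8} D(X)={1,3,4,5} D(Y)={2,3,6,7}: V {1,6,8}->{1,6}; X {1,3,4,5}->{1,5}; Y {2,3,6,7}->{2,6,7}
Constraint 4 (V != X) on D(V)={1,6} D(X)={1,5}: no change
So after constraint 4: D(V)={1,6}, size = 2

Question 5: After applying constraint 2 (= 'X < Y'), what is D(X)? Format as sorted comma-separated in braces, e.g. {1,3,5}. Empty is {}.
Constraint 1 (Y != V) on D(Y)={1,2,3,6,7} D(V)={1,6,8}: no change
Constraint 2 (X < Y) on D(X)={1,3,4,5,8} D(Y)={1,2,3,6,7}: X {1,3,4,5,8}->{1,3,4,5}; Y {1,2,3,6,7}->{2,3,6,7}
So after constraint 2: D(X) = {1,3,4,5}

Answer: {1,3,4,5}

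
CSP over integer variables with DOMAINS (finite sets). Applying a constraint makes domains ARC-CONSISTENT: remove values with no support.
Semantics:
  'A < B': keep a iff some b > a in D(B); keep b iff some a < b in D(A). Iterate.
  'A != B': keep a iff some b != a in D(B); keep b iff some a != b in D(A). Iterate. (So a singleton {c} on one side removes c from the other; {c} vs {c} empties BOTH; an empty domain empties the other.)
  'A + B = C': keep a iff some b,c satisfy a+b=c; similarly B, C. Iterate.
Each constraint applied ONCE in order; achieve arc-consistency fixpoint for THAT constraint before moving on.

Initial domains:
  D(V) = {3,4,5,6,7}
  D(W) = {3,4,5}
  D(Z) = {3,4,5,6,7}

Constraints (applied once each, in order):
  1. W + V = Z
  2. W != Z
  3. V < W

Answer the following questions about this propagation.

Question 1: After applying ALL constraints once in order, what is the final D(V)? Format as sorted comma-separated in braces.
Constraint 1 (W + V = Z) on D(W)={3,4,5} D(V)={3,4,5,6,7} D(Z)={3,4,5,6,7}: W {3,4,5}->{3,4}; V {3,4,5,6,7}->{3,4}; Z {3,4,5,6,7}->{6,7}
Constraint 2 (W != Z) on D(W)={3,4} D(Z)={6,7}: no change
Constraint 3 (V < W) on D(V)={3,4} D(W)={3,4}: V {3,4}->{3}; W {3,4}->{4}
So after all 3 constraints: D(V) = {3}

Answer: {3}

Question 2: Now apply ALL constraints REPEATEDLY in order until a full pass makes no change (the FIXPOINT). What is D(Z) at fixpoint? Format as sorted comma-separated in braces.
Answer: {7}

Derivation:
pass 0 (initial): D(Z)={3,4,5,6,7}
pass 1: V {3,4,5,6,7}->{3}; W {3,4,5}->{4}; Z {3,4,5,6,7}->{6,7}
pass 2: Z {6,7}->{7}
pass 3: no change
Fixpoint after 3 passes: D(Z) = {7}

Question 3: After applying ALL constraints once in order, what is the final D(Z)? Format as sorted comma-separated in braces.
Answer: {6,7}

Derivation:
Constraint 1 (W + V = Z) on D(W)={3,4,5} D(V)={3,4,5,6,7} D(Z)={3,4,5,6,7}: W {3,4,5}->{3,4}; V {3,4,5,6,7}->{3,4}; Z {3,4,5,6,7}->{6,7}
Constraint 2 (W != Z) on D(W)={3,4} D(Z)={6,7}: no change
Constraint 3 (V < W) on D(V)={3,4} D(W)={3,4}: V {3,4}->{3}; W {3,4}->{4}
So after all 3 constraints: D(Z) = {6,7}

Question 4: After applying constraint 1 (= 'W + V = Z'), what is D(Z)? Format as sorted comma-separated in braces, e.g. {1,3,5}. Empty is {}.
Answer: {6,7}

Derivation:
Constraint 1 (W + V = Z) on D(W)={3,4,5} D(V)={3,4,5,6,7} D(Z)={3,4,5,6,7}: W {3,4,5}->{3,4}; V {3,4,5,6,7}->{3,4}; Z {3,4,5,6,7}->{6,7}
So after constraint 1: D(Z) = {6,7}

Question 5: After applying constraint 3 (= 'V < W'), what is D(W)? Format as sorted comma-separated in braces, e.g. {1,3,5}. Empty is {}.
Answer: {4}

Derivation:
Constraint 1 (W + V = Z) on D(W)={3,4,5} D(V)={3,4,5,6,7} D(Z)={3,4,5,6,7}: W {3,4,5}->{3,4}; V {3,4,5,6,7}->{3,4}; Z {3,4,5,6,7}->{6,7}
Constraint 2 (W != Z) on D(W)={3,4} D(Z)={6,7}: no change
Constraint 3 (V < W) on D(V)={3,4} D(W)={3,4}: V {3,4}->{3}; W {3,4}->{4}
So after constraint 3: D(W) = {4}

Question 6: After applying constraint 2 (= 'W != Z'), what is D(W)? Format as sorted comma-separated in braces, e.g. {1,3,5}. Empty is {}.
Constraint 1 (W + V = Z) on D(W)={3,4,5} D(V)={3,4,5,6,7} D(Z)={3,4,5,6,7}: W {3,4,5}->{3,4}; V {3,4,5,6,7}->{3,4}; Z {3,4,5,6,7}->{6,7}
Constraint 2 (W != Z) on D(W)={3,4} D(Z)={6,7}: no change
So after constraint 2: D(W) = {3,4}

Answer: {3,4}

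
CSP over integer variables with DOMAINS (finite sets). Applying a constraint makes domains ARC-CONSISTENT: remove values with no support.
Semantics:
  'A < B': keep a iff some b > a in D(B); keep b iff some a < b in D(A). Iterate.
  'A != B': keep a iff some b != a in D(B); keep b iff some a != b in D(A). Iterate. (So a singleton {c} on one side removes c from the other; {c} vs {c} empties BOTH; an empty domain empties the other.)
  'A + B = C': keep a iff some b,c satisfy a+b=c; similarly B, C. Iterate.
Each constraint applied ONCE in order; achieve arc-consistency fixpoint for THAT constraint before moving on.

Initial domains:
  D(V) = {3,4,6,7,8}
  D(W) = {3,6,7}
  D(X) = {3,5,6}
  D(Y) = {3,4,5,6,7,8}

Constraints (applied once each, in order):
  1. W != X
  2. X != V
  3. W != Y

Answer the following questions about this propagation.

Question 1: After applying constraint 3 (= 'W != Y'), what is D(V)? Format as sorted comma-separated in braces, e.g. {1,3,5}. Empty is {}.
Answer: {3,4,6,7,8}

Derivation:
Constraint 1 (W != X) on D(W)={3,6,7} D(X)={3,5,6}: no change
Constraint 2 (X != V) on D(X)={3,5,6} D(V)={3,4,6,7,8}: no change
Constraint 3 (W != Y) on D(W)={3,6,7} D(Y)={3,4,5,6,7,8}: no change
So after constraint 3: D(V) = {3,4,6,7,8}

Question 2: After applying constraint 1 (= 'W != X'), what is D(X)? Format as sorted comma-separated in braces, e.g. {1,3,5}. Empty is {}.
Constraint 1 (W != X) on D(W)={3,6,7} D(X)={3,5,6}: no change
So after constraint 1: D(X) = {3,5,6}

Answer: {3,5,6}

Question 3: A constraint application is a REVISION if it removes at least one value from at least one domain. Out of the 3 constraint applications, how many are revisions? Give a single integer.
Constraint 1 (W != X) on D(W)={3,6,7} D(X)={3,5,6}: no change => not a revision
Constraint 2 (X != V) on D(X)={3,5,6} D(V)={3,4,6,7,8}: no change => not a revision
Constraint 3 (W != Y) on D(W)={3,6,7} D(Y)={3,4,5,6,7,8}: no change => not a revision
Total revisions = 0

Answer: 0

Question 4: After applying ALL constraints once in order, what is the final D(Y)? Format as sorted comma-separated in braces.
Answer: {3,4,5,6,7,8}

Derivation:
Constraint 1 (W != X) on D(W)={3,6,7} D(X)={3,5,6}: no change
Constraint 2 (X != V) on D(X)={3,5,6} D(V)={3,4,6,7,8}: no change
Constraint 3 (W != Y) on D(W)={3,6,7} D(Y)={3,4,5,6,7,8}: no change
So after all 3 constraints: D(Y) = {3,4,5,6,7,8}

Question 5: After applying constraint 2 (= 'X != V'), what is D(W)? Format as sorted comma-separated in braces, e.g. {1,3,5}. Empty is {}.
Answer: {3,6,7}

Derivation:
Constraint 1 (W != X) on D(W)={3,6,7} D(X)={3,5,6}: no change
Constraint 2 (X != V) on D(X)={3,5,6} D(V)={3,4,6,7,8}: no change
So after constraint 2: D(W) = {3,6,7}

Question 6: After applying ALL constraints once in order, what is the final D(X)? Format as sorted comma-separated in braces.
Constraint 1 (W != X) on D(W)={3,6,7} D(X)={3,5,6}: no change
Constraint 2 (X != V) on D(X)={3,5,6} D(V)={3,4,6,7,8}: no change
Constraint 3 (W != Y) on D(W)={3,6,7} D(Y)={3,4,5,6,7,8}: no change
So after all 3 constraints: D(X) = {3,5,6}

Answer: {3,5,6}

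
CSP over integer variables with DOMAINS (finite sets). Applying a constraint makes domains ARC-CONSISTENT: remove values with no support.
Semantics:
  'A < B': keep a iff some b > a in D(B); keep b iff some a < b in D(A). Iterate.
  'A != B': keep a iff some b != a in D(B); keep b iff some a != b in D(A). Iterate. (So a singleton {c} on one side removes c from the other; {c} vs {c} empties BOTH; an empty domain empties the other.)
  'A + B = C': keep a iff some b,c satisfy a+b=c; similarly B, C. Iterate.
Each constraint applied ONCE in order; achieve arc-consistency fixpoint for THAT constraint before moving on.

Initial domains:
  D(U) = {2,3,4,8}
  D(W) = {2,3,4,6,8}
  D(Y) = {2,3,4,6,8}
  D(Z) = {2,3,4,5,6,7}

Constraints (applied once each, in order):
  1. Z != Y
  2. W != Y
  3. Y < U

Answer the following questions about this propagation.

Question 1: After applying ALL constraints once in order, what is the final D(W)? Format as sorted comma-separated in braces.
Constraint 1 (Z != Y) on D(Z)={2,3,4,5,6,7} D(Y)={2,3,4,6,8}: no change
Constraint 2 (W != Y) on D(W)={2,3,4,6,8} D(Y)={2,3,4,6,8}: no change
Constraint 3 (Y < U) on D(Y)={2,3,4,6,8} D(U)={2,3,4,8}: Y {2,3,4,6,8}->{2,3,4,6}; U {2,3,4,8}->{3,4,8}
So after all 3 constraints: D(W) = {2,3,4,6,8}

Answer: {2,3,4,6,8}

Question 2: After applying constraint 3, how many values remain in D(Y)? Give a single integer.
Constraint 1 (Z != Y) on D(Z)={2,3,4,5,6,7} D(Y)={2,3,4,6,8}: no change
Constraint 2 (W != Y) on D(W)={2,3,4,6,8} D(Y)={2,3,4,6,8}: no change
Constraint 3 (Y < U) on D(Y)={2,3,4,6,8} D(U)={2,3,4,8}: Y {2,3,4,6,8}->{2,3,4,6}; U {2,3,4,8}->{3,4,8}
So after constraint 3: D(Y)={2,3,4,6}, size = 4

Answer: 4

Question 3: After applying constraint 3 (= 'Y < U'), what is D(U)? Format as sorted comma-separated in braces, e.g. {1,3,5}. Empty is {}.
Constraint 1 (Z != Y) on D(Z)={2,3,4,5,6,7} D(Y)={2,3,4,6,8}: no change
Constraint 2 (W != Y) on D(W)={2,3,4,6,8} D(Y)={2,3,4,6,8}: no change
Constraint 3 (Y < U) on D(Y)={2,3,4,6,8} D(U)={2,3,4,8}: Y {2,3,4,6,8}->{2,3,4,6}; U {2,3,4,8}->{3,4,8}
So after constraint 3: D(U) = {3,4,8}

Answer: {3,4,8}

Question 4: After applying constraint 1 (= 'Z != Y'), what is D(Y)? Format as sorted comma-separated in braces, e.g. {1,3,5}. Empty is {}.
Answer: {2,3,4,6,8}

Derivation:
Constraint 1 (Z != Y) on D(Z)={2,3,4,5,6,7} D(Y)={2,3,4,6,8}: no change
So after constraint 1: D(Y) = {2,3,4,6,8}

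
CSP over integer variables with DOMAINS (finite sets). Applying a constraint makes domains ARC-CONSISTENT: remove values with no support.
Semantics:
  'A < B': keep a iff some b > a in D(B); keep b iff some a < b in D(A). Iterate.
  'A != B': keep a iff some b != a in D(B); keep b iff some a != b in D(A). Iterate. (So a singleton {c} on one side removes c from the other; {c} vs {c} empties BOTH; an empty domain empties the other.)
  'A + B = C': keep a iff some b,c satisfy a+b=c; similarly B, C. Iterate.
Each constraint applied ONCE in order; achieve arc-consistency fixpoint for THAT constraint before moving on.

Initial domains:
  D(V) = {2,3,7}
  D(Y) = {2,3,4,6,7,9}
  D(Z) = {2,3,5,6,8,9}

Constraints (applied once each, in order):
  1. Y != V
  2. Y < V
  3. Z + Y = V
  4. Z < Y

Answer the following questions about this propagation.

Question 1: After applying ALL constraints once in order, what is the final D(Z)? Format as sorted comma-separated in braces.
Constraint 1 (Y != V) on D(Y)={2,3,4,6,7,9} D(V)={2,3,7}: no change
Constraint 2 (Y < V) on D(Y)={2,3,4,6,7,9} D(V)={2,3,7}: Y {2,3,4,6,7,9}->{2,3,4,6}; V {2,3,7}->{3,7}
Constraint 3 (Z + Y = V) on D(Z)={2,3,5,6,8,9} D(Y)={2,3,4,6} D(V)={3,7}: Z {2,3,5,6,8,9}->{3,5}; Y {2,3,4,6}->{2,4}; V {3,7}->{7}
Constraint 4 (Z < Y) on D(Z)={3,5} D(Y)={2,4}: Z {3,5}->{3}; Y {2,4}->{4}
So after all 4 constraints: D(Z) = {3}

Answer: {3}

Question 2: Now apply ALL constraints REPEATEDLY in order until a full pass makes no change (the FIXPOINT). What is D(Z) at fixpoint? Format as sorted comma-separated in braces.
pass 0 (initial): D(Z)={2,3,5,6,8,9}
pass 1: V {2,3,7}->{7}; Y {2,3,4,6,7,9}->{4}; Z {2,3,5,6,8,9}->{3}
pass 2: no change
Fixpoint after 2 passes: D(Z) = {3}

Answer: {3}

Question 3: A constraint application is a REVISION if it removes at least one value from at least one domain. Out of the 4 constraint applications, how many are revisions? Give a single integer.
Constraint 1 (Y != V) on D(Y)={2,3,4,6,7,9} D(V)={2,3,7}: no change => not a revision
Constraint 2 (Y < V) on D(Y)={2,3,4,6,7,9} D(V)={2,3,7}: Y {2,3,4,6,7,9}->{2,3,4,6}; V {2,3,7}->{3,7} => REVISION
Constraint 3 (Z + Y = V) on D(Z)={2,3,5,6,8,9} D(Y)={2,3,4,6} D(V)={3,7}: Z {2,3,5,6,8,9}->{3,5}; Y {2,3,4,6}->{2,4}; V {3,7}->{7} => REVISION
Constraint 4 (Z < Y) on D(Z)={3,5} D(Y)={2,4}: Z {3,5}->{3}; Y {2,4}->{4} => REVISION
Total revisions = 3

Answer: 3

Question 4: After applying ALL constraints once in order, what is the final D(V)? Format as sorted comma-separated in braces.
Constraint 1 (Y != V) on D(Y)={2,3,4,6,7,9} D(V)={2,3,7}: no change
Constraint 2 (Y < V) on D(Y)={2,3,4,6,7,9} D(V)={2,3,7}: Y {2,3,4,6,7,9}->{2,3,4,6}; V {2,3,7}->{3,7}
Constraint 3 (Z + Y = V) on D(Z)={2,3,5,6,8,9} D(Y)={2,3,4,6} D(V)={3,7}: Z {2,3,5,6,8,9}->{3,5}; Y {2,3,4,6}->{2,4}; V {3,7}->{7}
Constraint 4 (Z < Y) on D(Z)={3,5} D(Y)={2,4}: Z {3,5}->{3}; Y {2,4}->{4}
So after all 4 constraints: D(V) = {7}

Answer: {7}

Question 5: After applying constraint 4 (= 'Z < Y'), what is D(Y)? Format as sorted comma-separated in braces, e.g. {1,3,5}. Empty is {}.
Constraint 1 (Y != V) on D(Y)={2,3,4,6,7,9} D(V)={2,3,7}: no change
Constraint 2 (Y < V) on D(Y)={2,3,4,6,7,9} D(V)={2,3,7}: Y {2,3,4,6,7,9}->{2,3,4,6}; V {2,3,7}->{3,7}
Constraint 3 (Z + Y = V) on D(Z)={2,3,5,6,8,9} D(Y)={2,3,4,6} D(V)={3,7}: Z {2,3,5,6,8,9}->{3,5}; Y {2,3,4,6}->{2,4}; V {3,7}->{7}
Constraint 4 (Z < Y) on D(Z)={3,5} D(Y)={2,4}: Z {3,5}->{3}; Y {2,4}->{4}
So after constraint 4: D(Y) = {4}

Answer: {4}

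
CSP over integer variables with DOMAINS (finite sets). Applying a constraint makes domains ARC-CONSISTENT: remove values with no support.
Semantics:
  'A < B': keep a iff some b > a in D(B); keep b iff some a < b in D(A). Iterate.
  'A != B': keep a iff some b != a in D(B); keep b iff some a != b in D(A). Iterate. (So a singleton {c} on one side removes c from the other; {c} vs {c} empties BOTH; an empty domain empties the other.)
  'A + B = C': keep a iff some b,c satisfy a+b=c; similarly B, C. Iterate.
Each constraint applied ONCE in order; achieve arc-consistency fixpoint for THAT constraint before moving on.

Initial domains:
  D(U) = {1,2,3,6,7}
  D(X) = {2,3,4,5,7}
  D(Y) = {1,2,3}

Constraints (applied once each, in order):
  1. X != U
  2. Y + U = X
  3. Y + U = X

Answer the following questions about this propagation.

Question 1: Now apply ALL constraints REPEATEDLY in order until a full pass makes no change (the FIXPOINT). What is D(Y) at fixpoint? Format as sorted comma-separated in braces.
Answer: {1,2,3}

Derivation:
pass 0 (initial): D(Y)={1,2,3}
pass 1: U {1,2,3,6,7}->{1,2,3,6}
pass 2: no change
Fixpoint after 2 passes: D(Y) = {1,2,3}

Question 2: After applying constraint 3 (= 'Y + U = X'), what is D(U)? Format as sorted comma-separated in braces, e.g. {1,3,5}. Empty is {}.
Constraint 1 (X != U) on D(X)={2,3,4,5,7} D(U)={1,2,3,6,7}: no change
Constraint 2 (Y + U = X) on D(Y)={1,2,3} D(U)={1,2,3,6,7} D(X)={2,3,4,5,7}: U {1,2,3,6,7}->{1,2,3,6}
Constraint 3 (Y + U = X) on D(Y)={1,2,3} D(U)={1,2,3,6} D(X)={2,3,4,5,7}: no change
So after constraint 3: D(U) = {1,2,3,6}

Answer: {1,2,3,6}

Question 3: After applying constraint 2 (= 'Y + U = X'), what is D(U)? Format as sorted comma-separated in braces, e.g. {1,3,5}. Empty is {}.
Answer: {1,2,3,6}

Derivation:
Constraint 1 (X != U) on D(X)={2,3,4,5,7} D(U)={1,2,3,6,7}: no change
Constraint 2 (Y + U = X) on D(Y)={1,2,3} D(U)={1,2,3,6,7} D(X)={2,3,4,5,7}: U {1,2,3,6,7}->{1,2,3,6}
So after constraint 2: D(U) = {1,2,3,6}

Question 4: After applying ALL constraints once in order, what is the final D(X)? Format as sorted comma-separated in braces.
Answer: {2,3,4,5,7}

Derivation:
Constraint 1 (X != U) on D(X)={2,3,4,5,7} D(U)={1,2,3,6,7}: no change
Constraint 2 (Y + U = X) on D(Y)={1,2,3} D(U)={1,2,3,6,7} D(X)={2,3,4,5,7}: U {1,2,3,6,7}->{1,2,3,6}
Constraint 3 (Y + U = X) on D(Y)={1,2,3} D(U)={1,2,3,6} D(X)={2,3,4,5,7}: no change
So after all 3 constraints: D(X) = {2,3,4,5,7}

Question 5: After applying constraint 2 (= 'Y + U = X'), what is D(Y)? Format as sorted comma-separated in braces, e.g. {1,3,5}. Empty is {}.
Constraint 1 (X != U) on D(X)={2,3,4,5,7} D(U)={1,2,3,6,7}: no change
Constraint 2 (Y + U = X) on D(Y)={1,2,3} D(U)={1,2,3,6,7} D(X)={2,3,4,5,7}: U {1,2,3,6,7}->{1,2,3,6}
So after constraint 2: D(Y) = {1,2,3}

Answer: {1,2,3}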